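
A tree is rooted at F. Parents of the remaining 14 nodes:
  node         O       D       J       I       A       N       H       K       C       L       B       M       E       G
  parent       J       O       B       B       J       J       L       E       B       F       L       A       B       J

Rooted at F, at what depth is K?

4

Path from F to K: F – L – B – E – K, which has 4 edges.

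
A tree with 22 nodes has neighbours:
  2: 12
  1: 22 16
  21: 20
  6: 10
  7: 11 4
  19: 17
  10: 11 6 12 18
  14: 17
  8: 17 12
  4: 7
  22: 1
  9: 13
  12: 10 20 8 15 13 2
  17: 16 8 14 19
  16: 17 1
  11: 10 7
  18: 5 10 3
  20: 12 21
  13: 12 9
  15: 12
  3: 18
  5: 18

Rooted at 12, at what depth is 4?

Climbing from 4 to the root: 4 → 7 → 11 → 10 → 12. That's 4 steps.

4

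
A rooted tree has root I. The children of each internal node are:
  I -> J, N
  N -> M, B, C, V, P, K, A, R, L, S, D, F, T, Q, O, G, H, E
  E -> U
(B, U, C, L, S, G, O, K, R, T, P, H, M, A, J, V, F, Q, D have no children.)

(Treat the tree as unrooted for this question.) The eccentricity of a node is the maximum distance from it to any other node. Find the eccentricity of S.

The node farthest from S is J (U also at distance 3), via S–N–I–J — 3 edges.

3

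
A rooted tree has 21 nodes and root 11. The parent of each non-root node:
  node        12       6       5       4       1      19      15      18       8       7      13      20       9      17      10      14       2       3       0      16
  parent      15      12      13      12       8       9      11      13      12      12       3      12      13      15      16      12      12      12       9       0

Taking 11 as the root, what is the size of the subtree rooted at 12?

Descendants of 12 (including itself): 12, 6, 3, 8, 2, 20, 7, 4, 14, 13, 1, 5, 9, 18, 19, 0, 16, 10. That's 18.

18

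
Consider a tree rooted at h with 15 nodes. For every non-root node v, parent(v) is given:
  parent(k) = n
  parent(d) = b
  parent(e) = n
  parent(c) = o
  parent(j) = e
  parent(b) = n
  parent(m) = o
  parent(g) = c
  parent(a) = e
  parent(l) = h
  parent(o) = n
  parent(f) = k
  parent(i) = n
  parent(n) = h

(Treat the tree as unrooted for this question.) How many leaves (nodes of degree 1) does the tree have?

8

The leaves are a, d, f, g, i, j, l, m.
That is 8 leaves.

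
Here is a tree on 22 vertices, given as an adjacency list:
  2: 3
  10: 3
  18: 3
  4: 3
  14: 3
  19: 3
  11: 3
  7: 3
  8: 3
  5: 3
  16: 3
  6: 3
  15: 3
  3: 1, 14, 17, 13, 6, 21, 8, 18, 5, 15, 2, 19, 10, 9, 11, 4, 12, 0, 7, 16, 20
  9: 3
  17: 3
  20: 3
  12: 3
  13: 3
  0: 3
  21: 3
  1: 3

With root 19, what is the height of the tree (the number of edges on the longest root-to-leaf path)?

A deepest node is 20, reached by 19 – 3 – 20.
That path has 2 edges, so the height is 2.

2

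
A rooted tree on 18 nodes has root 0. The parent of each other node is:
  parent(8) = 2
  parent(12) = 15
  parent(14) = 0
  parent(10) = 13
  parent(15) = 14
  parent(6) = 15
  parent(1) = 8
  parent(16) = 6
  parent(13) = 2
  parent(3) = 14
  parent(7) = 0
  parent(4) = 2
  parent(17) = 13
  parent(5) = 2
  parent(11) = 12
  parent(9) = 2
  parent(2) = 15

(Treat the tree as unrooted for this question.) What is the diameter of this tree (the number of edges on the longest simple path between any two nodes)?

BFS from 1 reaches 7 last, at distance 6; BFS from 7 confirms no node is farther.
Path: 1-8-2-15-14-0-7.

6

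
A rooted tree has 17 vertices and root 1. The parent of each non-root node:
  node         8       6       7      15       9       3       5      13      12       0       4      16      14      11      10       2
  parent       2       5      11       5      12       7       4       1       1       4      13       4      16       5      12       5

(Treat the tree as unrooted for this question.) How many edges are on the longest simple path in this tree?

Starting from 3, a farthest node is 9 at distance 8.
One longest path: 3–7–11–5–4–13–1–12–9.
So the diameter is 8.

8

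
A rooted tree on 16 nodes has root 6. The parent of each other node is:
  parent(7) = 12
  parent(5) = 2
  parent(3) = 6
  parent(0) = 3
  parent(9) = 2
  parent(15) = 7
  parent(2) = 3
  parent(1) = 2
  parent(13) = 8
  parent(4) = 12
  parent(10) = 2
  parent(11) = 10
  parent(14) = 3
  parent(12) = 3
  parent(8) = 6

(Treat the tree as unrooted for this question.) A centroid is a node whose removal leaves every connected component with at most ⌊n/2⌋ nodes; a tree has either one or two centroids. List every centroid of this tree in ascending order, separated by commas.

3

Removing 3 splits the tree into components of sizes 6, 4, 3, 1, 1; the largest is 6 ≤ ⌊16/2⌋ = 8.
No neighbour of 3 does as well, so 3 is the unique centroid.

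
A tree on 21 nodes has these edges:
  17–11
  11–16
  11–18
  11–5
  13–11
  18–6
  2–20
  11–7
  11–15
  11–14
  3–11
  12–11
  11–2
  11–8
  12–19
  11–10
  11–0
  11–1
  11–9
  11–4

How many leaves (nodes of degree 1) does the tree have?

17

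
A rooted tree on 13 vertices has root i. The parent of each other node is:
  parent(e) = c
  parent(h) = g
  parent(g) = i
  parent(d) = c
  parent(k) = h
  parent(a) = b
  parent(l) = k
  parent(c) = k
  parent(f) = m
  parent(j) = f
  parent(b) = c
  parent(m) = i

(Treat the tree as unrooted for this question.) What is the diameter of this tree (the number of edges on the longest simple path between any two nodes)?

BFS from j reaches a last, at distance 9; BFS from a confirms no node is farther.
Path: j - f - m - i - g - h - k - c - b - a.

9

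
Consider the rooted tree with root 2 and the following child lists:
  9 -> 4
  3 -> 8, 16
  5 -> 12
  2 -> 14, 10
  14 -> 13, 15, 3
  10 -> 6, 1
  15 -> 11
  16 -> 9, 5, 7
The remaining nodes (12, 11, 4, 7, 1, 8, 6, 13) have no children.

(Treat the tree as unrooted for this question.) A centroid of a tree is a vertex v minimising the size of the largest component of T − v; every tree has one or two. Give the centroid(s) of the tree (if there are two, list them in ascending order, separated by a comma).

Delete 14: the remaining components have sizes 8, 4, 2, 1. Max 8 ≤ 8, so 14 is a centroid.
Its neighbour 3 also leaves a largest component of size 8, so both are centroids.

3, 14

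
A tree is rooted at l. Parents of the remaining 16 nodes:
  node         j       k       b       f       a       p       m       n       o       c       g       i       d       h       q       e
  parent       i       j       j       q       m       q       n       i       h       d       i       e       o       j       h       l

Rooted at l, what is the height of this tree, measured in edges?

7

The longest root-to-leaf path is l → e → i → j → h → o → d → c (7 edges).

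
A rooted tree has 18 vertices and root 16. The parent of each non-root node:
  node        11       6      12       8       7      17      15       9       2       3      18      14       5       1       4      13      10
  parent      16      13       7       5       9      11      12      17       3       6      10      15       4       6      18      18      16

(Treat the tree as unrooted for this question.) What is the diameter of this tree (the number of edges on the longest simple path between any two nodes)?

13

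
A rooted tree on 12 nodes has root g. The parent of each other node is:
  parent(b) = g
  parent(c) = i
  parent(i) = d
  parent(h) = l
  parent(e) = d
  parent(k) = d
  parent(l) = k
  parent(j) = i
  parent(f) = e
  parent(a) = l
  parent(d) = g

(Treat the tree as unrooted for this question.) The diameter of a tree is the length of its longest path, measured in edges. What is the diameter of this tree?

5

BFS from a reaches j last, at distance 5; BFS from j confirms no node is farther.
Path: a - l - k - d - i - j.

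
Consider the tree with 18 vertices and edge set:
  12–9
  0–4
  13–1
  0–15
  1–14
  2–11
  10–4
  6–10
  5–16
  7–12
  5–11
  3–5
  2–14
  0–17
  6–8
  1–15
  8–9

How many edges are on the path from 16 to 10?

The path is 16–5–11–2–14–1–15–0–4–10, which has 9 edges.

9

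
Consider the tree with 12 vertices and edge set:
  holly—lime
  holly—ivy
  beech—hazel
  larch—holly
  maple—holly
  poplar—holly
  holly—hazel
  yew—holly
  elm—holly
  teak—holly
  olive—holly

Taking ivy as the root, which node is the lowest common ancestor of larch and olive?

larch's ancestor chain is larch, holly, ivy and olive's is olive, holly, ivy; they first meet at holly.

holly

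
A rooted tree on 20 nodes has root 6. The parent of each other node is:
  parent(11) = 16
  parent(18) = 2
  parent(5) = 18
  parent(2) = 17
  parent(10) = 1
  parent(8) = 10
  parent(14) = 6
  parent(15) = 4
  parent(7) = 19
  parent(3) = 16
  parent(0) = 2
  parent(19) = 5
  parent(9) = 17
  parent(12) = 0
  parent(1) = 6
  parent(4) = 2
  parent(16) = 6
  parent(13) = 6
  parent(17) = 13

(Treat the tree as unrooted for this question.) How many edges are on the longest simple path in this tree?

10

Starting from 7, a farthest node is 8 at distance 10.
One longest path: 7-19-5-18-2-17-13-6-1-10-8.
So the diameter is 10.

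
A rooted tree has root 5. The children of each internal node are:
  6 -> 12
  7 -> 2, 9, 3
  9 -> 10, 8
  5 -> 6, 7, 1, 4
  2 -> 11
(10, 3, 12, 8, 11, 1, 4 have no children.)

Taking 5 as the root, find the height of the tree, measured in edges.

The longest root-to-leaf path is 5–7–9–8 (3 edges).

3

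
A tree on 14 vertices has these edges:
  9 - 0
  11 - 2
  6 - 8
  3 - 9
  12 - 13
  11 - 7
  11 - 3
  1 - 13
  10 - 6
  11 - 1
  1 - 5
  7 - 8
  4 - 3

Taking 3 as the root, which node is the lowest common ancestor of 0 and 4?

3

0's ancestor chain is 0, 9, 3 and 4's is 4, 3; they first meet at 3.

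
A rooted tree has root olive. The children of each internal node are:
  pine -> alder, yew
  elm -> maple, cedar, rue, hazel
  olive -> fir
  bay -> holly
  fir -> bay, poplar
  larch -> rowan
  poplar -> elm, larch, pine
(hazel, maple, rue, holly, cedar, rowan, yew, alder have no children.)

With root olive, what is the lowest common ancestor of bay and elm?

Ancestors of bay (toward the root): bay, fir, olive.
Ancestors of elm: elm, poplar, fir, olive.
The deepest node appearing in both lists is fir.

fir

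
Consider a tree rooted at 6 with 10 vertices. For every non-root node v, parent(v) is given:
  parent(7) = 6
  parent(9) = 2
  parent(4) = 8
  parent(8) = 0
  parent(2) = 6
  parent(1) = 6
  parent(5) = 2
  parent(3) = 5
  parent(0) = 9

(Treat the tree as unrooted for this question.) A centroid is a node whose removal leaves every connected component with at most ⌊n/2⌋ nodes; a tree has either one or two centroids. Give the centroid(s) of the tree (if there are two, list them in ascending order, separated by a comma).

2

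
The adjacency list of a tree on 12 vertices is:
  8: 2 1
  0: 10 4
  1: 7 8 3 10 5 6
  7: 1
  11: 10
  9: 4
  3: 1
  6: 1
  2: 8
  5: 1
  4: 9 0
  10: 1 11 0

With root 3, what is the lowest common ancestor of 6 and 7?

1

Ancestors of 6 (toward the root): 6, 1, 3.
Ancestors of 7: 7, 1, 3.
The deepest node appearing in both lists is 1.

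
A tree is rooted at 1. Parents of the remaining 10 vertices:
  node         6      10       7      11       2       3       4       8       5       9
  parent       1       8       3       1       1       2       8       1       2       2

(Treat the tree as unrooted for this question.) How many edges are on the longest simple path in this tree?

5

Starting from 4, a farthest node is 7 at distance 5.
One longest path: 4 – 8 – 1 – 2 – 3 – 7.
So the diameter is 5.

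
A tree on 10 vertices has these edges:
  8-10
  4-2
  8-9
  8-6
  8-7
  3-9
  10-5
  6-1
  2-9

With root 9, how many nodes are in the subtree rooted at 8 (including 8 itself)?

6

Descendants of 8 (including itself): 8, 10, 7, 6, 5, 1. That's 6.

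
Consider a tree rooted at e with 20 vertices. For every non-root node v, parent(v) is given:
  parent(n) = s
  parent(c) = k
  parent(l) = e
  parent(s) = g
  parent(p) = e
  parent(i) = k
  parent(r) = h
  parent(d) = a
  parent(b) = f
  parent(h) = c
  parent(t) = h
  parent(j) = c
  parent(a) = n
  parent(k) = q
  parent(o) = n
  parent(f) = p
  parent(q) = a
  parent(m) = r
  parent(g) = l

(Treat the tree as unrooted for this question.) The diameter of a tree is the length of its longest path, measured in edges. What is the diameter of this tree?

14

A longest path is b – f – p – e – l – g – s – n – a – q – k – c – h – r – m, with 14 edges.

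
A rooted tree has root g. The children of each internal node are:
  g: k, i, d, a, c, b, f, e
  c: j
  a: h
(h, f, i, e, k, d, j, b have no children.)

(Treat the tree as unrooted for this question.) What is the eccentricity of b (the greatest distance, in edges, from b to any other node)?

The node farthest from b is h (j also at distance 3), via b–g–a–h — 3 edges.

3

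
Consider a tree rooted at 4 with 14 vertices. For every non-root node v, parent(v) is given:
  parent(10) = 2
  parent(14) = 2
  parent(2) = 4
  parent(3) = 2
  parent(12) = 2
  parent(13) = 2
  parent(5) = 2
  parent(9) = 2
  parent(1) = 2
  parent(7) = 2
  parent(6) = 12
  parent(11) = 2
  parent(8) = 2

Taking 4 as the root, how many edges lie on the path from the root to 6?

3

4–2–12–6 — 3 edges.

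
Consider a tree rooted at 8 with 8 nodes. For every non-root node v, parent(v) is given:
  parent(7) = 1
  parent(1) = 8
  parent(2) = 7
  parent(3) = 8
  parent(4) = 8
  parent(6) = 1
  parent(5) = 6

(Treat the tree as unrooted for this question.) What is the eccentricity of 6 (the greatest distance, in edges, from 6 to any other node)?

3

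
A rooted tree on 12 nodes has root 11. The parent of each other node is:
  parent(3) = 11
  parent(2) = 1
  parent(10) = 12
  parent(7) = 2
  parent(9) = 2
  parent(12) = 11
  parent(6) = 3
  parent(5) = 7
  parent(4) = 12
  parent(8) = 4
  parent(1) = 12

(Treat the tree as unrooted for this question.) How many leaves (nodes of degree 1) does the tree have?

5

The leaves are 5, 6, 8, 9, 10.
That is 5 leaves.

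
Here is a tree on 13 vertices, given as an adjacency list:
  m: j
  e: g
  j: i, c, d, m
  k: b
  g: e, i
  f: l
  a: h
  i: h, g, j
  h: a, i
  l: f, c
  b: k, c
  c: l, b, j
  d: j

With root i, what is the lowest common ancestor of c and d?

j

c's ancestor chain is c, j, i and d's is d, j, i; they first meet at j.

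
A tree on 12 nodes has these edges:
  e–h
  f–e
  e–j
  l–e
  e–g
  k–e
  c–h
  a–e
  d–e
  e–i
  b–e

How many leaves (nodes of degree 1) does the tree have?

10

Exactly 10 nodes have a single neighbour: a, b, c, d, f, g, i, j, k, l.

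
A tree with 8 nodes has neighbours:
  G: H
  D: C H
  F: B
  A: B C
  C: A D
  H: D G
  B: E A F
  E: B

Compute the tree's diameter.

A longest path is G - H - D - C - A - B - F, with 6 edges.

6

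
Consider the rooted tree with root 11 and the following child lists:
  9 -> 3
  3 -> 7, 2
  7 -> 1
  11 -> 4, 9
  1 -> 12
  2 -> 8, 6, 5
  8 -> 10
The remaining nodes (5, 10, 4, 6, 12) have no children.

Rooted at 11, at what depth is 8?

4

Path from 11 to 8: 11–9–3–2–8, which has 4 edges.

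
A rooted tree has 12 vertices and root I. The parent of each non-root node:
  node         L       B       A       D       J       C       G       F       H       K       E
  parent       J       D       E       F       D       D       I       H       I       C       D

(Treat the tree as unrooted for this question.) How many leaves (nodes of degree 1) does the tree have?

5

The leaves are A, B, G, K, L.
That is 5 leaves.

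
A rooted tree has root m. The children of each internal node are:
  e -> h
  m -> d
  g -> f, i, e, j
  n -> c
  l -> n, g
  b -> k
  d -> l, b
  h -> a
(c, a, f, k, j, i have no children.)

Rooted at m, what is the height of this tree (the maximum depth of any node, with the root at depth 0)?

a sits deepest: m → d → l → g → e → h → a — 6 edges from the root.

6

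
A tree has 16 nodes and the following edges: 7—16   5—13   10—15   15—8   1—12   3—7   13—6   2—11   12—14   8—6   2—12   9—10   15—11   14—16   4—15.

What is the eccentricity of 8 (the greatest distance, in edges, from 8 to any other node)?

A farthest node from 8 is 3.
The path 8–15–11–2–12–14–16–7–3 has 8 edges.

8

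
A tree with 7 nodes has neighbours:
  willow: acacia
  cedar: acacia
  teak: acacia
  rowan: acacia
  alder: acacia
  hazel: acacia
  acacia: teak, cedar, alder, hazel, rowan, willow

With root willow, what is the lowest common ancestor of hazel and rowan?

acacia

Path hazel→root: hazel acacia willow; path rowan→root: rowan acacia willow.
First common node: acacia.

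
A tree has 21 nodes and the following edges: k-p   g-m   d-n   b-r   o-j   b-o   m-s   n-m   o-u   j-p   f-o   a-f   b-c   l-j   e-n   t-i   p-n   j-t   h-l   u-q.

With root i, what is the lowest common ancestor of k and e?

p

Path k→root: k p j t i; path e→root: e n p j t i.
First common node: p.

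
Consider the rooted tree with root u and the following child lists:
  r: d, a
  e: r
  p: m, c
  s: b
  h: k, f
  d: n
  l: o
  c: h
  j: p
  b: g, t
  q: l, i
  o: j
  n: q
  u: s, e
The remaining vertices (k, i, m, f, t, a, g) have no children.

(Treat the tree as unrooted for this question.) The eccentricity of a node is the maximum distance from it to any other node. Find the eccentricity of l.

9

Distances from l peak at 9, attained at g (t also at distance 9).
l – q – n – d – r – e – u – s – b – g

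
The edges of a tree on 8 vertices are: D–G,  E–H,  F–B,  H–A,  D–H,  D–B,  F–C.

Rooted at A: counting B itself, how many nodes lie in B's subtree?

The subtree rooted at B contains: B, F, C — 3 nodes.

3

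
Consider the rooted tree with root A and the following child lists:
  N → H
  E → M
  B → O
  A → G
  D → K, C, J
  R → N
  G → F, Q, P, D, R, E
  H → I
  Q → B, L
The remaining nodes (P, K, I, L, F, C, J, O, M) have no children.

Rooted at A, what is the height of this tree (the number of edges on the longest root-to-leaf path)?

5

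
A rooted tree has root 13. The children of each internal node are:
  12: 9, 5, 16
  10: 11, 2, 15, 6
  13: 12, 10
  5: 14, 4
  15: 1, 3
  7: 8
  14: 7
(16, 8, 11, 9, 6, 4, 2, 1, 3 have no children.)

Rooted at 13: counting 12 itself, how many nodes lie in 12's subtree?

8

Descendants of 12 (including itself): 12, 5, 16, 9, 4, 14, 7, 8. That's 8.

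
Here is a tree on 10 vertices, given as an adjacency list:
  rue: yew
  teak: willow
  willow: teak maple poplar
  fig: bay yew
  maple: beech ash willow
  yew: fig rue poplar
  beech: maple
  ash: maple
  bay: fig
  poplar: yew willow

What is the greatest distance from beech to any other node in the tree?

6

A farthest node from beech is bay.
The path beech – maple – willow – poplar – yew – fig – bay has 6 edges.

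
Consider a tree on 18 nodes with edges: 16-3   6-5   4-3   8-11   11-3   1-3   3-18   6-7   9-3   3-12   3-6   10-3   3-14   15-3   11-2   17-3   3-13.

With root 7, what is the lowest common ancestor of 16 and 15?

16's ancestor chain is 16, 3, 6, 7 and 15's is 15, 3, 6, 7; they first meet at 3.

3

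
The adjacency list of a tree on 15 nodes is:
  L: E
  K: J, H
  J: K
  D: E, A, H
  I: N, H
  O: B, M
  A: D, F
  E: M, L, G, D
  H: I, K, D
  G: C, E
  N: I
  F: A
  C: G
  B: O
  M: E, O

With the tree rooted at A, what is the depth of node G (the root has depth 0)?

3

A–D–E–G — 3 edges.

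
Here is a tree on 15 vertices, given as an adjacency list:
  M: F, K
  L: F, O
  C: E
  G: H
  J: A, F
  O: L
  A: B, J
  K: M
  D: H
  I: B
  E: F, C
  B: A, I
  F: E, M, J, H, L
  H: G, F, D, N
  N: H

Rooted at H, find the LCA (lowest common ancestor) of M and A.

F

Path M→root: M F H; path A→root: A J F H.
First common node: F.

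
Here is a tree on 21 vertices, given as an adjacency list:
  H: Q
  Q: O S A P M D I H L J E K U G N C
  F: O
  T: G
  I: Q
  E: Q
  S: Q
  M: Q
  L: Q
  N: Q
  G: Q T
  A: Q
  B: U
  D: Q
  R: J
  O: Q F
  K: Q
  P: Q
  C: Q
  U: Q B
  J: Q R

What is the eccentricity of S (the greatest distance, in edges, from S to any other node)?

3

Distances from S peak at 3, attained at T (B, F, R also at distance 3).
S-Q-G-T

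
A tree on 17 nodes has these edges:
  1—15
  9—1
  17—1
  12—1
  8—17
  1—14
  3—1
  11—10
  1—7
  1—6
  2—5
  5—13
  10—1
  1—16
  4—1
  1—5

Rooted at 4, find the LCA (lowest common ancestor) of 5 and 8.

1

5's ancestor chain is 5, 1, 4 and 8's is 8, 17, 1, 4; they first meet at 1.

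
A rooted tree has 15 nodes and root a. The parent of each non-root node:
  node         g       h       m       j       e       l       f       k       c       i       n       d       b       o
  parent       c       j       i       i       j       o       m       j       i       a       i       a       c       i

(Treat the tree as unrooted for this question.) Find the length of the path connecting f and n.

3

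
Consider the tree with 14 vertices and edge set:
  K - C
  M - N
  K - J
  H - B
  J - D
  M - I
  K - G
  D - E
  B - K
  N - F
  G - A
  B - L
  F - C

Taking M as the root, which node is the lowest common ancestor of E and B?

Ancestors of E (toward the root): E, D, J, K, C, F, N, M.
Ancestors of B: B, K, C, F, N, M.
The deepest node appearing in both lists is K.

K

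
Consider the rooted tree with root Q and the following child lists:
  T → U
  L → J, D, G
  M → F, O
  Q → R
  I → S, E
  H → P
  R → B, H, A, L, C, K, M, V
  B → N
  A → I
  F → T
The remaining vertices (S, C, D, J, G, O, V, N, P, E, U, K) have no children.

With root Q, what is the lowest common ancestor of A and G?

Ancestors of A (toward the root): A, R, Q.
Ancestors of G: G, L, R, Q.
The deepest node appearing in both lists is R.

R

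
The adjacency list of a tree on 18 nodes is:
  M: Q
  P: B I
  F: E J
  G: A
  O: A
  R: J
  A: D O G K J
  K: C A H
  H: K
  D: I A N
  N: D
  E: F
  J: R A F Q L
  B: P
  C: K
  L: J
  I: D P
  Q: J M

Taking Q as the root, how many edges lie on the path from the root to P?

Q → J → A → D → I → P — 5 edges.

5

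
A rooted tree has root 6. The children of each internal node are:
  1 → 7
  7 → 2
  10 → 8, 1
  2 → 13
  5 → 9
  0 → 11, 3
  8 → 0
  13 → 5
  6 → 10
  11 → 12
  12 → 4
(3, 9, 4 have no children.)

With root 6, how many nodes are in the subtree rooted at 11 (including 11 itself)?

Descendants of 11 (including itself): 11, 12, 4. That's 3.

3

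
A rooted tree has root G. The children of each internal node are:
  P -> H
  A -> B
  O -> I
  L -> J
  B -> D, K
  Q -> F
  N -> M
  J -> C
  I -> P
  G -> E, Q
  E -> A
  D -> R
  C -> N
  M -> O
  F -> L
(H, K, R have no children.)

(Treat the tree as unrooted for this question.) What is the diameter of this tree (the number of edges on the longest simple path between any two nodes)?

Starting from H, a farthest node is R at distance 16.
One longest path: H – P – I – O – M – N – C – J – L – F – Q – G – E – A – B – D – R.
So the diameter is 16.

16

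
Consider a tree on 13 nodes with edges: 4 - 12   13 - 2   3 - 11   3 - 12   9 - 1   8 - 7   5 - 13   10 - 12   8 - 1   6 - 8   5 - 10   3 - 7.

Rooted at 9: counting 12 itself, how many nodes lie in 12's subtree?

The subtree rooted at 12 contains: 12, 10, 4, 5, 13, 2 — 6 nodes.

6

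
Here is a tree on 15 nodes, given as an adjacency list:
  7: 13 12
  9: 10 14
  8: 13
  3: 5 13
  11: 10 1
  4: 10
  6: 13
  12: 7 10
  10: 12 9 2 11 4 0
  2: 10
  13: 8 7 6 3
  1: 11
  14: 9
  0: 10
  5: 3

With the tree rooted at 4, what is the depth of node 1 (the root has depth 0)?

4–10–11–1 — 3 edges.

3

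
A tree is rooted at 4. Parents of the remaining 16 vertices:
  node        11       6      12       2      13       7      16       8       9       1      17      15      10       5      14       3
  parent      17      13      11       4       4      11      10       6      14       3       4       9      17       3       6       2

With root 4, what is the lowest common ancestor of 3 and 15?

Path 3→root: 3 2 4; path 15→root: 15 9 14 6 13 4.
First common node: 4.

4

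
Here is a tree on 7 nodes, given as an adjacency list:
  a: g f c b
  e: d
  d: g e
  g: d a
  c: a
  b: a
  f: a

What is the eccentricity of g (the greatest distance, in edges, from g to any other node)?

2

A farthest node from g is c (f, b, e also at distance 2).
The path g – a – c has 2 edges.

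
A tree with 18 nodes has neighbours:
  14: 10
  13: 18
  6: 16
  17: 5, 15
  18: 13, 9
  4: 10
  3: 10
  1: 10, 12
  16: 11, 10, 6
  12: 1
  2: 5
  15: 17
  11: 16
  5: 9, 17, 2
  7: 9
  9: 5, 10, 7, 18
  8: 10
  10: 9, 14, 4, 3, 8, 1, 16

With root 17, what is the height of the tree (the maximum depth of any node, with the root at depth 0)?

5

The longest root-to-leaf path is 17-5-9-10-1-12 (5 edges).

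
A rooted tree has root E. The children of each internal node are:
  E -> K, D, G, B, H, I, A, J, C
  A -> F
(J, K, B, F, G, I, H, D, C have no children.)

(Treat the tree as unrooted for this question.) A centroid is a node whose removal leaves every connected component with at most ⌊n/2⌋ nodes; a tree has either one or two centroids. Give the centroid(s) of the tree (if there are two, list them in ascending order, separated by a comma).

E

Delete E: the remaining components have sizes 2, 1, 1, 1, 1, 1, 1, 1, 1. Max 2 ≤ 5, so E is a centroid.
No neighbour of E does as well, so E is the unique centroid.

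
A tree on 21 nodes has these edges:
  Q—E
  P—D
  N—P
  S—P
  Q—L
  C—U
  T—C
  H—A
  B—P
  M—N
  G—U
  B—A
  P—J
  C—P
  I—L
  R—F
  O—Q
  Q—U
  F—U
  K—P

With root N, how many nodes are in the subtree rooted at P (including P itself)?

19

Descendants of P (including itself): P, C, J, B, S, D, K, U, T, A, Q, F, G, H, L, O, E, R, I. That's 19.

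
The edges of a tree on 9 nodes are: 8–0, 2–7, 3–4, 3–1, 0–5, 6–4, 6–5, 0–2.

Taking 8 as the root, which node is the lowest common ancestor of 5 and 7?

0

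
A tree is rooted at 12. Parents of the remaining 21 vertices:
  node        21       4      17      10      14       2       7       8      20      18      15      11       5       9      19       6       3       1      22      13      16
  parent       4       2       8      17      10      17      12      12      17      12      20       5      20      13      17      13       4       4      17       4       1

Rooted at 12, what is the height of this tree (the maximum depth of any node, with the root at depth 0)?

9 sits deepest: 12–8–17–2–4–13–9 — 6 edges from the root.

6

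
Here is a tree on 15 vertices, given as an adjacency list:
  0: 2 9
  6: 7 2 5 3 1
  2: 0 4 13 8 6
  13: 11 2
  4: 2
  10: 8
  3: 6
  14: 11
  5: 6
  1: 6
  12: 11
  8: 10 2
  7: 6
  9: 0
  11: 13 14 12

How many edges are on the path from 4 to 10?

4–2–8–10: 3 edges.

3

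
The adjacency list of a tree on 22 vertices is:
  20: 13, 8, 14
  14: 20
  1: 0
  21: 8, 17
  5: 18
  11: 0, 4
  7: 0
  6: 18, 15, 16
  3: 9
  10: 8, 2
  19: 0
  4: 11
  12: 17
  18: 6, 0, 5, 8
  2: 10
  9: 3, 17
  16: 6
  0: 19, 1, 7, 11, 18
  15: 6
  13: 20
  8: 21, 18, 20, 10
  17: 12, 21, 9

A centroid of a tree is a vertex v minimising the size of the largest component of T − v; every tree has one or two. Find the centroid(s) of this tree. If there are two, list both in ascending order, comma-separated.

8, 18

If 8 is removed the pieces have sizes 11, 5, 3, 2, all ≤ ⌊22/2⌋ = 11.
18 is adjacent to 8 and is also a centroid (the largest component after removing it is likewise 11).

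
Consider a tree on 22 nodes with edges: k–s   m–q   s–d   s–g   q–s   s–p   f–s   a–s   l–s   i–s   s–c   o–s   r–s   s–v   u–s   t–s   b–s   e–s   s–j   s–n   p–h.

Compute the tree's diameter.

A longest path is h – p – s – q – m, with 4 edges.

4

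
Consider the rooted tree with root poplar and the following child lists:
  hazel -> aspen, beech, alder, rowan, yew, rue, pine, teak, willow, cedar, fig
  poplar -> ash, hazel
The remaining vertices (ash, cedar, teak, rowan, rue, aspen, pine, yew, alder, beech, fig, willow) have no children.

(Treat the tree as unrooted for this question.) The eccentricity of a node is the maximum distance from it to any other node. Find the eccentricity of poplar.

Distances from poplar peak at 2, attained at cedar (willow, yew, alder, pine, beech, fig, teak, rowan, rue, aspen also at distance 2).
poplar-hazel-cedar

2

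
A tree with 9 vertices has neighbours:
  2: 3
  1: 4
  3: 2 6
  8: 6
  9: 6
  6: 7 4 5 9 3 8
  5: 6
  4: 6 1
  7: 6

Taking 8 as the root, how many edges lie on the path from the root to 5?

2

Path from 8 to 5: 8–6–5, which has 2 edges.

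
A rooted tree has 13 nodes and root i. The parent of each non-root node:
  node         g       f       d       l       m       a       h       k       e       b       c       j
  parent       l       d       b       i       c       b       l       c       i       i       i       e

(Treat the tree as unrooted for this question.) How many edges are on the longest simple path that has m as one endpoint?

5

Distances from m peak at 5, attained at f.
m-c-i-b-d-f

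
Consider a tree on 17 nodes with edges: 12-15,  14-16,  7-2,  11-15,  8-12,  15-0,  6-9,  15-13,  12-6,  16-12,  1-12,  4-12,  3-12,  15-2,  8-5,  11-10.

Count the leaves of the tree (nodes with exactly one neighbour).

Degree-1 nodes: 0, 1, 3, 4, 5, 7, 9, 10, 13, 14 — 10 of them.

10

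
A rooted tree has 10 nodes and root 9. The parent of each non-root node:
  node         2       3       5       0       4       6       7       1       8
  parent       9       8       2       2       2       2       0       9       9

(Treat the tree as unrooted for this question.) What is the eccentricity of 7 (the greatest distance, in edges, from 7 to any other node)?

A farthest node from 7 is 3.
The path 7–0–2–9–8–3 has 5 edges.

5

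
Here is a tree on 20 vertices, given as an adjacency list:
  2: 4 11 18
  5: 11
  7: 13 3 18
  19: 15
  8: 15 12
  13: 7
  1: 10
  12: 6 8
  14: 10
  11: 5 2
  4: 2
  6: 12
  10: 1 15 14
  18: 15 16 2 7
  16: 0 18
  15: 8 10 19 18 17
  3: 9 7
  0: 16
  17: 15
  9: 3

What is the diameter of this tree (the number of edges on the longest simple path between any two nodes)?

Starting from 5, a farthest node is 6 at distance 7.
One longest path: 5 – 11 – 2 – 18 – 15 – 8 – 12 – 6.
So the diameter is 7.

7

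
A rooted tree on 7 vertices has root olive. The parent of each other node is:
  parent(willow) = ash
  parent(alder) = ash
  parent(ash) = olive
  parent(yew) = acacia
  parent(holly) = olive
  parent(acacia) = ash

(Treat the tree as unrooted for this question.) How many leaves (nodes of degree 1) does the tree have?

4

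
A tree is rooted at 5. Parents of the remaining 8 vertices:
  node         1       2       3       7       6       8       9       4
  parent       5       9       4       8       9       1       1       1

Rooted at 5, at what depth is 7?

3

5 – 1 – 8 – 7 — 3 edges.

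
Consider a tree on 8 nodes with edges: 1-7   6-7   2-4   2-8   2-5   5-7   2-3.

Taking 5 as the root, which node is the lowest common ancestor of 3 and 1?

Path 3→root: 3 2 5; path 1→root: 1 7 5.
First common node: 5.

5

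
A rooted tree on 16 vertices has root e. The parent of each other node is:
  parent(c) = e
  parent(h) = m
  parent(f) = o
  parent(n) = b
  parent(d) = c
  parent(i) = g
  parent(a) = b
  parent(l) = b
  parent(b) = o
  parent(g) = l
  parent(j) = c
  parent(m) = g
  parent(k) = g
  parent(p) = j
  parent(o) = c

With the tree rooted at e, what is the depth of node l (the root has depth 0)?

4

Path from e to l: e – c – o – b – l, which has 4 edges.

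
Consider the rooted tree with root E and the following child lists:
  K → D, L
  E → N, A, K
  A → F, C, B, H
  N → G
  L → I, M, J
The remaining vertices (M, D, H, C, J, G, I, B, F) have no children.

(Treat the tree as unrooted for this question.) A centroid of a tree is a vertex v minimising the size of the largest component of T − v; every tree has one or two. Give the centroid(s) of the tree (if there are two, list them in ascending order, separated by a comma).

E

Removing E splits the tree into components of sizes 6, 5, 2; the largest is 6 ≤ ⌊14/2⌋ = 7.
No neighbour of E does as well, so E is the unique centroid.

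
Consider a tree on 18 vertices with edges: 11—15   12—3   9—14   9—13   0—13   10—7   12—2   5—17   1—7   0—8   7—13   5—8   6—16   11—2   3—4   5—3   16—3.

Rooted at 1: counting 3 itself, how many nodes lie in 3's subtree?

8

The subtree rooted at 3 contains: 3, 12, 16, 4, 2, 6, 11, 15 — 8 nodes.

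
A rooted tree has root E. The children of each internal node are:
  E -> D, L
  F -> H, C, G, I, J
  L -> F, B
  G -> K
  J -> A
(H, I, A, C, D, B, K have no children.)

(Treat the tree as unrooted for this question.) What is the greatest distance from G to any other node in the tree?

Distances from G peak at 4, attained at D.
G – F – L – E – D

4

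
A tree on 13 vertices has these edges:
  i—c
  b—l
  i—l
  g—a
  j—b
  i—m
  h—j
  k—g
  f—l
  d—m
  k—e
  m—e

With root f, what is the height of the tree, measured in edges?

a sits deepest: f – l – i – m – e – k – g – a — 7 edges from the root.

7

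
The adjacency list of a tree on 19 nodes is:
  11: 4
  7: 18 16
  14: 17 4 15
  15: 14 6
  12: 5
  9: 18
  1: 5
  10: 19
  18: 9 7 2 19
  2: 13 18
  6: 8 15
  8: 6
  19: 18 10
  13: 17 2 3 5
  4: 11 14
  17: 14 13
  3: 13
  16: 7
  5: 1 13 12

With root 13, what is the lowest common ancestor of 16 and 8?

Path 16→root: 16 7 18 2 13; path 8→root: 8 6 15 14 17 13.
First common node: 13.

13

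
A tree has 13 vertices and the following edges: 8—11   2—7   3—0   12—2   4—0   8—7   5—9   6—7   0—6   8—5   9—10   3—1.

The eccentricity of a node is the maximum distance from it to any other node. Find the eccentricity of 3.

A farthest node from 3 is 10.
The path 3–0–6–7–8–5–9–10 has 7 edges.

7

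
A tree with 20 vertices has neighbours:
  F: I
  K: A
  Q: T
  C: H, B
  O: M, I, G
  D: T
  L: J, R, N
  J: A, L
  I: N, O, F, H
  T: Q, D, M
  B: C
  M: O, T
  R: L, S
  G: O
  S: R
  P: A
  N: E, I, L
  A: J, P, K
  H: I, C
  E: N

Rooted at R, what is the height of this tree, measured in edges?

The longest root-to-leaf path is R–L–N–I–O–M–T–D (7 edges).

7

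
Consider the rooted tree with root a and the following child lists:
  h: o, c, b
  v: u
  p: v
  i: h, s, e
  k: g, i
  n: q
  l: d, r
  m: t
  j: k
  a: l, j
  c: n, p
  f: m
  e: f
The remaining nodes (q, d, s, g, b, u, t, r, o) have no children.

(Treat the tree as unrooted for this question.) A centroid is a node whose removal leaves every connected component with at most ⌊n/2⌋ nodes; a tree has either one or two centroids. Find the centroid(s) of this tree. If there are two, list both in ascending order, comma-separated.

i

If i is removed the pieces have sizes 9, 7, 4, 1, all ≤ ⌊22/2⌋ = 11.
Every other node leaves some component of size > 11, so the centroid is unique.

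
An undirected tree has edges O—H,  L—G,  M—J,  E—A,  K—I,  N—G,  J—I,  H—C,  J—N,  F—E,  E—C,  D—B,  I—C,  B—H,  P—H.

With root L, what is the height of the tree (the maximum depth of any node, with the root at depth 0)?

A deepest node is D, reached by L–G–N–J–I–C–H–B–D.
That path has 8 edges, so the height is 8.

8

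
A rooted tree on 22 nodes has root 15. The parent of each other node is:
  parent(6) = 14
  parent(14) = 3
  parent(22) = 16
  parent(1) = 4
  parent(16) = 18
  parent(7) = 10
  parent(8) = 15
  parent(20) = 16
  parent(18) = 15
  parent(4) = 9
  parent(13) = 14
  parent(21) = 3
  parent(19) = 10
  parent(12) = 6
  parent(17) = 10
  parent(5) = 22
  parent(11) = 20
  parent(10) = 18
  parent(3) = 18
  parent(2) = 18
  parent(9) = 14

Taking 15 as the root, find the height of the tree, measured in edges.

6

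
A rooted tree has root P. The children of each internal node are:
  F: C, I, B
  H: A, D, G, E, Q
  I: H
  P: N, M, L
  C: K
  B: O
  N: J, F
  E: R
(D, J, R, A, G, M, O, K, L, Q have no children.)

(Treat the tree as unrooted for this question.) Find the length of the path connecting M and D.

6

Walking from M: M–P–N–F–I–H–D. Length 6.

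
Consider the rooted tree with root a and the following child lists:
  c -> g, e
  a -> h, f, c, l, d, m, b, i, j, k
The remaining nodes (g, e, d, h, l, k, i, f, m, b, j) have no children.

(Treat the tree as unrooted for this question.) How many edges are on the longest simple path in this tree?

Starting from e, a farthest node is d at distance 3.
One longest path: e - c - a - d.
So the diameter is 3.

3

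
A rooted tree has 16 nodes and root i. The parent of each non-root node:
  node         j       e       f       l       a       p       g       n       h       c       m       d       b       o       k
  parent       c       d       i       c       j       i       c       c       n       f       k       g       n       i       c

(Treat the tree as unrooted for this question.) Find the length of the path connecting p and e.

p–i–f–c–g–d–e: 6 edges.

6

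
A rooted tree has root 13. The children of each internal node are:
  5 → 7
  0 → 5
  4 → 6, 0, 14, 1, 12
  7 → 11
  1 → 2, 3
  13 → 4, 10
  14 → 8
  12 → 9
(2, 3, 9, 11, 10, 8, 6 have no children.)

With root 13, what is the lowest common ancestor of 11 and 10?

13

Path 11→root: 11 7 5 0 4 13; path 10→root: 10 13.
First common node: 13.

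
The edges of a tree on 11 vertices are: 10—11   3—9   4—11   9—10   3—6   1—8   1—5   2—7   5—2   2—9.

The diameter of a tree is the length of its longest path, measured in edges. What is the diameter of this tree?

7

Starting from 8, a farthest node is 4 at distance 7.
One longest path: 8–1–5–2–9–10–11–4.
So the diameter is 7.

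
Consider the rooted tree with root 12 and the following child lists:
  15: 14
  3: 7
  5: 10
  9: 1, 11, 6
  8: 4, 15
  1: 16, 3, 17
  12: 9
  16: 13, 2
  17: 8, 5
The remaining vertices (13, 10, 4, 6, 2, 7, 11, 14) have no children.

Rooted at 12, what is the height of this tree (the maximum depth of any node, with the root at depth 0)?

The longest root-to-leaf path is 12 – 9 – 1 – 17 – 8 – 15 – 14 (6 edges).

6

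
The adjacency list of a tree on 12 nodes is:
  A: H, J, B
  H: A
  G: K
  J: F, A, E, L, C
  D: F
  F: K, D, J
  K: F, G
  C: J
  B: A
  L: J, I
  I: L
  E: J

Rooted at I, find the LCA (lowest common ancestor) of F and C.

J

Ancestors of F (toward the root): F, J, L, I.
Ancestors of C: C, J, L, I.
The deepest node appearing in both lists is J.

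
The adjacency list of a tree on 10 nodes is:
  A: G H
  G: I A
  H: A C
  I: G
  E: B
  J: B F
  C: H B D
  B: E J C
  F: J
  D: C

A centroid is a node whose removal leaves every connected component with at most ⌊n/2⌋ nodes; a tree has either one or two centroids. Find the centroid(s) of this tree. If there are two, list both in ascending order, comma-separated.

C

Removing C splits the tree into components of sizes 4, 4, 1; the largest is 4 ≤ ⌊10/2⌋ = 5.
No neighbour of C does as well, so C is the unique centroid.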